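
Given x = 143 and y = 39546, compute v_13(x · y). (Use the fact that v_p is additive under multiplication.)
v_13(5655078) = 4

v_p(x) = 1 (factor: 143 = 13^1 · 11); v_p(y) = 3 (factor: 39546 = 13^3 · 18). Additivity: v_p(xy) = v_p(x) + v_p(y) = 1 + 3 = 4. (Direct check: xy = 5655078 = 13^4 · (198).)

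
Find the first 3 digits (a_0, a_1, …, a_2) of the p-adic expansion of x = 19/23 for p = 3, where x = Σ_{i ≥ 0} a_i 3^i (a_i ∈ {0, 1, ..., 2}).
(a_0, …, a_2) = (2, 0, 0)

v_3(19/23) = 0 (numerator and denominator both coprime to 3), so x ∈ ℤ_3^×. Compute digits iteratively via a_i = x_i mod 3, x_{i+1} = (x_i − a_i)/3, with x_0 = x:
  x_0 = 19/23;  a_0 = 2;  x_1 = (x_0 − 2)/3 = -9/23
  x_1 = -9/23;  a_1 = 0;  x_2 = (x_1 − 0)/3 = -3/23
  x_2 = -3/23;  a_2 = 0;  x_3 = (x_2 − 0)/3 = -1/23
Digits: (2, 0, 0).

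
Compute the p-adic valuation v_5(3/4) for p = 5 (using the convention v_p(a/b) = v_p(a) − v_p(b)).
v_5(3/4) = 0

Factor powers of 5 from the numerator and denominator of the reduced fraction: 3 = 5^0 · 3 and 4 = 5^0 · 4. Apply v_p(a/b) = v_p(a) − v_p(b): v_5(3/4) = 0 − 0 = 0.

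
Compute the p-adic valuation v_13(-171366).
v_13(-171366) = 4

v_13(n) is the largest exponent k such that 13^k divides n. Factor out: -171366 = -13^4 · 6. (Sign doesn't affect v_p.) So v_13(-171366) = 4.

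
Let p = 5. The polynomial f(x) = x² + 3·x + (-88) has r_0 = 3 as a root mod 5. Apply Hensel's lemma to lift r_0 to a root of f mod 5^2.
r_1 = 8 (mod 25)

Hensel: r_{i+1} = r_i − f(r_i)·(f′(r_i))^{-1} mod 5^{i+2}, f′(x) = 2x + 3. Iterate:
  r_0 = 3 (mod 5)
  r_1 = 8 (mod 25)
Final: r = 8 satisfies f(r) ≡ 0 mod 5^2.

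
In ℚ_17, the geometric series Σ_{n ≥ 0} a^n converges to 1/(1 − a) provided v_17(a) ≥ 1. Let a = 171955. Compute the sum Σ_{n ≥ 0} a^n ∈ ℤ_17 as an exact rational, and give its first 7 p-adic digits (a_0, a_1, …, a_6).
Σ a^n = 1/(1 − a) = -1/171954;  first 7 digits = (1, 0, 0, 1, 2, 0, 1)

v_17(a) = 3 ≥ 1, so the series converges in ℤ_17 to 1/(1 − a) = 1/(1 − 171955) = -1/171954. Expand this rational in ℤ_17: compute digits iteratively via d_i = x_i mod 17, x_{i+1} = (x_i − d_i)/17. The first 7 digits are (1, 0, 0, 1, 2, 0, 1).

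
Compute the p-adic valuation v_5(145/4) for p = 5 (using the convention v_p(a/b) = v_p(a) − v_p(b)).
v_5(145/4) = 1

Factor powers of 5 from the numerator and denominator of the reduced fraction: 145 = 5^1 · 29 and 4 = 5^0 · 4. Apply v_p(a/b) = v_p(a) − v_p(b): v_5(145/4) = 1 − 0 = 1.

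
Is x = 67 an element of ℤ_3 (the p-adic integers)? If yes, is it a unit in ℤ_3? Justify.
x ∈ ℤ_3^× (unit); v_3(x) = 0

ℤ_3 = {x ∈ ℚ_3 : v_3(x) ≥ 0} and ℤ_3^× = {x ∈ ℤ_3 : v_3(x) = 0}. Here v_3(67) = v_3(num) − v_3(den) = 0; compare against these criteria.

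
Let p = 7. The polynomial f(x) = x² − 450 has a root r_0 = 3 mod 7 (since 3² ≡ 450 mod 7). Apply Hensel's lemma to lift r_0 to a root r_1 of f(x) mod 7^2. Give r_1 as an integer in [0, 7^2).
r_1 = 3 (mod 49)

Hensel's recurrence: r_{i+1} = r_i − f(r_i)·(f′(r_i))^{-1} mod 7^{i+2}, with f′(x) = 2x. Iterate:
  r_0 = 3 (mod 7)
  r_1 = 3 (mod 49)
Final: r_1 = 3, and one checks f(r_1) ≡ 0 mod 7^2.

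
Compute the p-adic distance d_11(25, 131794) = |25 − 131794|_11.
d_11(25, 131794) = 1/14641

Step 1 — x − y = 25 − 131794 = -131769. Step 2 — v_11(-131769) = 4 (factor: -131769 = −(11^4 · 9); the sign does not affect v_p). Step 3 — |x − y|_11 = 11^{-4} = 1/14641.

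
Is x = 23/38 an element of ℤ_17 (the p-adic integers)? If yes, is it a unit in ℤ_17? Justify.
x ∈ ℤ_17^× (unit); v_17(x) = 0

ℤ_17 = {x ∈ ℚ_17 : v_17(x) ≥ 0} and ℤ_17^× = {x ∈ ℤ_17 : v_17(x) = 0}. Here v_17(23/38) = v_17(num) − v_17(den) = 0; compare against these criteria.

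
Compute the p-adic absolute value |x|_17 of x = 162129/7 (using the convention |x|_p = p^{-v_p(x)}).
|162129/7|_17 = 1/4913

Step 1 — compute v_17(x) by factoring powers of 17 out of the numerator and denominator: v_17(162129/7) = 3. Step 2 — apply |x|_p = p^{-v_p(x)} = 17^{-3} = 1/4913.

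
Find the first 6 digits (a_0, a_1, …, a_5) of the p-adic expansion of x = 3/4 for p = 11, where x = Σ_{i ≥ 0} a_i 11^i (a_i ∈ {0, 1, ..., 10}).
(a_0, …, a_5) = (9, 2, 8, 2, 8, 2)

v_11(3/4) = 0 (numerator and denominator both coprime to 11), so x ∈ ℤ_11^×. Compute digits iteratively via a_i = x_i mod 11, x_{i+1} = (x_i − a_i)/11, with x_0 = x:
  x_0 = 3/4;  a_0 = 9;  x_1 = (x_0 − 9)/11 = -3/4
  x_1 = -3/4;  a_1 = 2;  x_2 = (x_1 − 2)/11 = -1/4
  x_2 = -1/4;  a_2 = 8;  x_3 = (x_2 − 8)/11 = -3/4
  x_3 = -3/4;  a_3 = 2;  x_4 = (x_3 − 2)/11 = -1/4
  x_4 = -1/4;  a_4 = 8;  x_5 = (x_4 − 8)/11 = -3/4
  x_5 = -3/4;  a_5 = 2;  x_6 = (x_5 − 2)/11 = -1/4
Digits: (9, 2, 8, 2, 8, 2).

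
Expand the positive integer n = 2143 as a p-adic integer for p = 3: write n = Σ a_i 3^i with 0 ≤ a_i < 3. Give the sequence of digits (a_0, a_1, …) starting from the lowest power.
(a_0, a_1, …) = (1, 0, 1, 1, 2, 2, 2)

Repeated division by 3 gives the digits low-to-high: 2143 = 1 + 1·3^2 + 1·3^3 + 2·3^4 + 2·3^5 + 2·3^6. Digit sequence: (1, 0, 1, 1, 2, 2, 2).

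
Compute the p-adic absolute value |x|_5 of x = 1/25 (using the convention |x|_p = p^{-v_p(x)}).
|1/25|_5 = 25

Step 1 — compute v_5(x) by factoring powers of 5 out of the numerator and denominator: v_5(1/25) = -2. Step 2 — apply |x|_p = p^{-v_p(x)} = 5^{2} = 25.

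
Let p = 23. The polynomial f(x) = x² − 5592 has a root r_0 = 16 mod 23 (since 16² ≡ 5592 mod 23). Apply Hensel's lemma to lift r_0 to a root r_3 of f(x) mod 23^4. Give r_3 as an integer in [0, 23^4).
r_3 = 54802 (mod 279841)

Hensel's recurrence: r_{i+1} = r_i − f(r_i)·(f′(r_i))^{-1} mod 23^{i+2}, with f′(x) = 2x. Iterate:
  r_0 = 16 (mod 23)
  r_1 = 315 (mod 529)
  r_2 = 6134 (mod 12167)
  r_3 = 54802 (mod 279841)
Final: r_3 = 54802, and one checks f(r_3) ≡ 0 mod 23^4.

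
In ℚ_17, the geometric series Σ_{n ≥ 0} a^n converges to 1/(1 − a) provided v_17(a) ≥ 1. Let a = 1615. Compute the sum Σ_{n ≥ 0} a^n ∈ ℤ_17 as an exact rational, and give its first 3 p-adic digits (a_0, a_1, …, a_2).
Σ a^n = 1/(1 − a) = -1/1614;  first 3 digits = (1, 10, 3)

v_17(a) = 1 ≥ 1, so the series converges in ℤ_17 to 1/(1 − a) = 1/(1 − 1615) = -1/1614. Expand this rational in ℤ_17: compute digits iteratively via d_i = x_i mod 17, x_{i+1} = (x_i − d_i)/17. The first 3 digits are (1, 10, 3).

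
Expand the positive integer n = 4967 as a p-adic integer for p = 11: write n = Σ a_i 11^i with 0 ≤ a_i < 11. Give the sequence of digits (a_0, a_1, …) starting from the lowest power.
(a_0, a_1, …) = (6, 0, 8, 3)

Repeated division by 11 gives the digits low-to-high: 4967 = 6 + 8·11^2 + 3·11^3. Digit sequence: (6, 0, 8, 3).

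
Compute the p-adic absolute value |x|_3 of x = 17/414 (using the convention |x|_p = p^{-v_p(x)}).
|17/414|_3 = 9

Step 1 — compute v_3(x) by factoring powers of 3 out of the numerator and denominator: v_3(17/414) = -2. Step 2 — apply |x|_p = p^{-v_p(x)} = 3^{2} = 9.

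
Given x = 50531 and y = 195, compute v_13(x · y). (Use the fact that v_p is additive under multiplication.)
v_13(9853545) = 4

v_p(x) = 3 (factor: 50531 = 13^3 · 23); v_p(y) = 1 (factor: 195 = 13^1 · 15). Additivity: v_p(xy) = v_p(x) + v_p(y) = 3 + 1 = 4. (Direct check: xy = 9853545 = 13^4 · (345).)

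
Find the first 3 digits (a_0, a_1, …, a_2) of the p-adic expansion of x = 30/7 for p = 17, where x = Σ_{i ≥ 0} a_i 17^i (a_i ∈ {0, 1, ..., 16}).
(a_0, …, a_2) = (14, 14, 4)

v_17(30/7) = 0 (numerator and denominator both coprime to 17), so x ∈ ℤ_17^×. Compute digits iteratively via a_i = x_i mod 17, x_{i+1} = (x_i − a_i)/17, with x_0 = x:
  x_0 = 30/7;  a_0 = 14;  x_1 = (x_0 − 14)/17 = -4/7
  x_1 = -4/7;  a_1 = 14;  x_2 = (x_1 − 14)/17 = -6/7
  x_2 = -6/7;  a_2 = 4;  x_3 = (x_2 − 4)/17 = -2/7
Digits: (14, 14, 4).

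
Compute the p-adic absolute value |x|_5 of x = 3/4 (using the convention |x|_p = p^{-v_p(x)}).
|3/4|_5 = 1

Step 1 — compute v_5(x) by factoring powers of 5 out of the numerator and denominator: v_5(3/4) = 0. Step 2 — apply |x|_p = p^{-v_p(x)} = 5^{0} = 1.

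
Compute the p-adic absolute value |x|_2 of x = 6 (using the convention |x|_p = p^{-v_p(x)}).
|6|_2 = 1/2

Step 1 — compute v_2(x) by factoring powers of 2 out of the numerator and denominator: v_2(6) = 1. Step 2 — apply |x|_p = p^{-v_p(x)} = 2^{-1} = 1/2.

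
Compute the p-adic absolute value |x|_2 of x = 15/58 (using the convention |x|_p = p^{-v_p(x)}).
|15/58|_2 = 2

Step 1 — compute v_2(x) by factoring powers of 2 out of the numerator and denominator: v_2(15/58) = -1. Step 2 — apply |x|_p = p^{-v_p(x)} = 2^{1} = 2.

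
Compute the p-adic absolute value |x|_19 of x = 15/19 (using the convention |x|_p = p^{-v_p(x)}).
|15/19|_19 = 19

Step 1 — compute v_19(x) by factoring powers of 19 out of the numerator and denominator: v_19(15/19) = -1. Step 2 — apply |x|_p = p^{-v_p(x)} = 19^{1} = 19.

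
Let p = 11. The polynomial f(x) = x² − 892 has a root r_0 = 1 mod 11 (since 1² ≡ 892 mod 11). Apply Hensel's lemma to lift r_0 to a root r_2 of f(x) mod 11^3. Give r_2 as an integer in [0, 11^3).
r_2 = 870 (mod 1331)

Hensel's recurrence: r_{i+1} = r_i − f(r_i)·(f′(r_i))^{-1} mod 11^{i+2}, with f′(x) = 2x. Iterate:
  r_0 = 1 (mod 11)
  r_1 = 23 (mod 121)
  r_2 = 870 (mod 1331)
Final: r_2 = 870, and one checks f(r_2) ≡ 0 mod 11^3.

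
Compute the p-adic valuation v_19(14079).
v_19(14079) = 2

v_19(n) is the largest exponent k such that 19^k divides n. Factor out: 14079 = 19^2 · 39. (Sign doesn't affect v_p.) So v_19(14079) = 2.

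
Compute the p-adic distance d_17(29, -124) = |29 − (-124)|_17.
d_17(29, -124) = 1/17

Step 1 — x − y = 29 − (-124) = 153. Step 2 — v_17(153) = 1 (factor: 153 = (17^1 · 9); the sign does not affect v_p). Step 3 — |x − y|_17 = 17^{-1} = 1/17.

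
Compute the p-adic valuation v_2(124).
v_2(124) = 2

v_2(n) is the largest exponent k such that 2^k divides n. Factor out: 124 = 2^2 · 31. (Sign doesn't affect v_p.) So v_2(124) = 2.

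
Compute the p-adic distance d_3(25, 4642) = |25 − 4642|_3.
d_3(25, 4642) = 1/243

Step 1 — x − y = 25 − 4642 = -4617. Step 2 — v_3(-4617) = 5 (factor: -4617 = −(3^5 · 19); the sign does not affect v_p). Step 3 — |x − y|_3 = 3^{-5} = 1/243.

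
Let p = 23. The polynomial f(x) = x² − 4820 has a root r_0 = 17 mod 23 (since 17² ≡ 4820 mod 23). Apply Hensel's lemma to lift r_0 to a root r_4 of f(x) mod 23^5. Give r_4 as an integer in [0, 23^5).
r_4 = 3390309 (mod 6436343)

Hensel's recurrence: r_{i+1} = r_i − f(r_i)·(f′(r_i))^{-1} mod 23^{i+2}, with f′(x) = 2x. Iterate:
  r_0 = 17 (mod 23)
  r_1 = 477 (mod 529)
  r_2 = 7883 (mod 12167)
  r_3 = 32217 (mod 279841)
  r_4 = 3390309 (mod 6436343)
Final: r_4 = 3390309, and one checks f(r_4) ≡ 0 mod 23^5.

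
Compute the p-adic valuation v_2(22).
v_2(22) = 1

v_2(n) is the largest exponent k such that 2^k divides n. Factor out: 22 = 2^1 · 11. (Sign doesn't affect v_p.) So v_2(22) = 1.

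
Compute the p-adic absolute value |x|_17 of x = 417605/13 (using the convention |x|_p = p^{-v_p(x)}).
|417605/13|_17 = 1/83521

Step 1 — compute v_17(x) by factoring powers of 17 out of the numerator and denominator: v_17(417605/13) = 4. Step 2 — apply |x|_p = p^{-v_p(x)} = 17^{-4} = 1/83521.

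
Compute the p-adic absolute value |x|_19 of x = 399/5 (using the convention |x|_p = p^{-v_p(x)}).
|399/5|_19 = 1/19

Step 1 — compute v_19(x) by factoring powers of 19 out of the numerator and denominator: v_19(399/5) = 1. Step 2 — apply |x|_p = p^{-v_p(x)} = 19^{-1} = 1/19.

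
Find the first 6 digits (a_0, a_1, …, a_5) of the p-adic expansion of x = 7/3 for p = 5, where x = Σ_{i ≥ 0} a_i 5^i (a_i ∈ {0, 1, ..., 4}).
(a_0, …, a_5) = (4, 3, 1, 3, 1, 3)

v_5(7/3) = 0 (numerator and denominator both coprime to 5), so x ∈ ℤ_5^×. Compute digits iteratively via a_i = x_i mod 5, x_{i+1} = (x_i − a_i)/5, with x_0 = x:
  x_0 = 7/3;  a_0 = 4;  x_1 = (x_0 − 4)/5 = -1/3
  x_1 = -1/3;  a_1 = 3;  x_2 = (x_1 − 3)/5 = -2/3
  x_2 = -2/3;  a_2 = 1;  x_3 = (x_2 − 1)/5 = -1/3
  x_3 = -1/3;  a_3 = 3;  x_4 = (x_3 − 3)/5 = -2/3
  x_4 = -2/3;  a_4 = 1;  x_5 = (x_4 − 1)/5 = -1/3
  x_5 = -1/3;  a_5 = 3;  x_6 = (x_5 − 3)/5 = -2/3
Digits: (4, 3, 1, 3, 1, 3).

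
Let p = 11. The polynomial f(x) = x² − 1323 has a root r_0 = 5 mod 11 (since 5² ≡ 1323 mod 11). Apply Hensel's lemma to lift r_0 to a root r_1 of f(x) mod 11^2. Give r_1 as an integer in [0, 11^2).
r_1 = 38 (mod 121)

Hensel's recurrence: r_{i+1} = r_i − f(r_i)·(f′(r_i))^{-1} mod 11^{i+2}, with f′(x) = 2x. Iterate:
  r_0 = 5 (mod 11)
  r_1 = 38 (mod 121)
Final: r_1 = 38, and one checks f(r_1) ≡ 0 mod 11^2.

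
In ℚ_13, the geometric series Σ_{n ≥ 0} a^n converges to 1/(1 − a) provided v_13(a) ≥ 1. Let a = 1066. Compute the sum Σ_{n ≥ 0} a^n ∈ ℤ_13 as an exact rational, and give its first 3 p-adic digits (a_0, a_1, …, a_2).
Σ a^n = 1/(1 − a) = -1/1065;  first 3 digits = (1, 4, 9)

v_13(a) = 1 ≥ 1, so the series converges in ℤ_13 to 1/(1 − a) = 1/(1 − 1066) = -1/1065. Expand this rational in ℤ_13: compute digits iteratively via d_i = x_i mod 13, x_{i+1} = (x_i − d_i)/13. The first 3 digits are (1, 4, 9).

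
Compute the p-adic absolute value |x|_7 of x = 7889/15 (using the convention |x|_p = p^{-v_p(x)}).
|7889/15|_7 = 1/343

Step 1 — compute v_7(x) by factoring powers of 7 out of the numerator and denominator: v_7(7889/15) = 3. Step 2 — apply |x|_p = p^{-v_p(x)} = 7^{-3} = 1/343.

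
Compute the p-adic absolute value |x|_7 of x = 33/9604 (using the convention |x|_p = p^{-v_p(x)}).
|33/9604|_7 = 2401

Step 1 — compute v_7(x) by factoring powers of 7 out of the numerator and denominator: v_7(33/9604) = -4. Step 2 — apply |x|_p = p^{-v_p(x)} = 7^{4} = 2401.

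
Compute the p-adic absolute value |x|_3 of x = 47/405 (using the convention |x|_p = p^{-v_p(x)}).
|47/405|_3 = 81

Step 1 — compute v_3(x) by factoring powers of 3 out of the numerator and denominator: v_3(47/405) = -4. Step 2 — apply |x|_p = p^{-v_p(x)} = 3^{4} = 81.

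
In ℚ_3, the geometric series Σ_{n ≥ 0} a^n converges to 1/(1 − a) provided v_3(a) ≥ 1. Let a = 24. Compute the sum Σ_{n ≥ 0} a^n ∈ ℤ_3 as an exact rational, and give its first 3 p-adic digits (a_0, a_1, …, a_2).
Σ a^n = 1/(1 − a) = -1/23;  first 3 digits = (1, 2, 0)

v_3(a) = 1 ≥ 1, so the series converges in ℤ_3 to 1/(1 − a) = 1/(1 − 24) = -1/23. Expand this rational in ℤ_3: compute digits iteratively via d_i = x_i mod 3, x_{i+1} = (x_i − d_i)/3. The first 3 digits are (1, 2, 0).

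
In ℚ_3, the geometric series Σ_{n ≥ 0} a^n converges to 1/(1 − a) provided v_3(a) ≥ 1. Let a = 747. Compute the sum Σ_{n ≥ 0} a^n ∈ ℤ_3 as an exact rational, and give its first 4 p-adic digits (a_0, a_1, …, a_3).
Σ a^n = 1/(1 − a) = -1/746;  first 4 digits = (1, 0, 2, 0)

v_3(a) = 2 ≥ 1, so the series converges in ℤ_3 to 1/(1 − a) = 1/(1 − 747) = -1/746. Expand this rational in ℤ_3: compute digits iteratively via d_i = x_i mod 3, x_{i+1} = (x_i − d_i)/3. The first 4 digits are (1, 0, 2, 0).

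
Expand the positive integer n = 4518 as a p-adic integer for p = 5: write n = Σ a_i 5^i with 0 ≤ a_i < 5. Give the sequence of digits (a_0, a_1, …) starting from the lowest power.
(a_0, a_1, …) = (3, 3, 0, 1, 2, 1)

Repeated division by 5 gives the digits low-to-high: 4518 = 3 + 3·5^1 + 1·5^3 + 2·5^4 + 1·5^5. Digit sequence: (3, 3, 0, 1, 2, 1).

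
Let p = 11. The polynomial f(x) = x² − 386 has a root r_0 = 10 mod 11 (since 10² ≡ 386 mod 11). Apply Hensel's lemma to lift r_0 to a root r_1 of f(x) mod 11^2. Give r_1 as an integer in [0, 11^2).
r_1 = 109 (mod 121)

Hensel's recurrence: r_{i+1} = r_i − f(r_i)·(f′(r_i))^{-1} mod 11^{i+2}, with f′(x) = 2x. Iterate:
  r_0 = 10 (mod 11)
  r_1 = 109 (mod 121)
Final: r_1 = 109, and one checks f(r_1) ≡ 0 mod 11^2.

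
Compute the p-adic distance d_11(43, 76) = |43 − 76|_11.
d_11(43, 76) = 1/11

Step 1 — x − y = 43 − 76 = -33. Step 2 — v_11(-33) = 1 (factor: -33 = −(11^1 · 3); the sign does not affect v_p). Step 3 — |x − y|_11 = 11^{-1} = 1/11.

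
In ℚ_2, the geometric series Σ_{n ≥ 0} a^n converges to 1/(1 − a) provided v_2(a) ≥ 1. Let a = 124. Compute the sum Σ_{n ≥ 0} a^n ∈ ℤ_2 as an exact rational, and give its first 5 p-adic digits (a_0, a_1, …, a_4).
Σ a^n = 1/(1 − a) = -1/123;  first 5 digits = (1, 0, 1, 1, 0)

v_2(a) = 2 ≥ 1, so the series converges in ℤ_2 to 1/(1 − a) = 1/(1 − 124) = -1/123. Expand this rational in ℤ_2: compute digits iteratively via d_i = x_i mod 2, x_{i+1} = (x_i − d_i)/2. The first 5 digits are (1, 0, 1, 1, 0).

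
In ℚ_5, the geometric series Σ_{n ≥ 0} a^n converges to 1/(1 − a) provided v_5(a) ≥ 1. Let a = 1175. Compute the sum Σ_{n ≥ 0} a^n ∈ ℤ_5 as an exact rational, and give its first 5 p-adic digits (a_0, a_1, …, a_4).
Σ a^n = 1/(1 − a) = -1/1174;  first 5 digits = (1, 0, 2, 4, 0)

v_5(a) = 2 ≥ 1, so the series converges in ℤ_5 to 1/(1 − a) = 1/(1 − 1175) = -1/1174. Expand this rational in ℤ_5: compute digits iteratively via d_i = x_i mod 5, x_{i+1} = (x_i − d_i)/5. The first 5 digits are (1, 0, 2, 4, 0).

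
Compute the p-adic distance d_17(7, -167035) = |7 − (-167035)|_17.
d_17(7, -167035) = 1/83521

Step 1 — x − y = 7 − (-167035) = 167042. Step 2 — v_17(167042) = 4 (factor: 167042 = (17^4 · 2); the sign does not affect v_p). Step 3 — |x − y|_17 = 17^{-4} = 1/83521.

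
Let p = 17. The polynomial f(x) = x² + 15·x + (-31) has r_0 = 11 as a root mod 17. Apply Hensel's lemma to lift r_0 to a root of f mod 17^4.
r_3 = 72176 (mod 83521)

Hensel: r_{i+1} = r_i − f(r_i)·(f′(r_i))^{-1} mod 17^{i+2}, f′(x) = 2x + 15. Iterate:
  r_0 = 11 (mod 17)
  r_1 = 215 (mod 289)
  r_2 = 3394 (mod 4913)
  r_3 = 72176 (mod 83521)
Final: r = 72176 satisfies f(r) ≡ 0 mod 17^4.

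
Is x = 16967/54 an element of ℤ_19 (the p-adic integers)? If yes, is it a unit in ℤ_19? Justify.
x ∈ ℤ_19 but not a unit; v_19(x) = 2 > 0

ℤ_19 = {x ∈ ℚ_19 : v_19(x) ≥ 0} and ℤ_19^× = {x ∈ ℤ_19 : v_19(x) = 0}. Here v_19(16967/54) = v_19(num) − v_19(den) = 2; compare against these criteria.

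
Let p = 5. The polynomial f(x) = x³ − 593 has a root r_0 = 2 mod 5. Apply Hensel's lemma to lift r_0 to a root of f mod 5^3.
r_2 = 7 (mod 125)

Hensel: r_{i+1} = r_i − f(r_i)/f′(r_i) mod 5^{i+2}, where f′(x) = 3x². Iterate:
  r_0 = 2 (mod 5)
  r_1 = 7 (mod 25)
  r_2 = 7 (mod 125)
Final: r = 7 with f(r) ≡ 0 mod 5^3.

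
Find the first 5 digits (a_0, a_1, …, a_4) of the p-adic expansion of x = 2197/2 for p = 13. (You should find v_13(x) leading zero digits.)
(a_0, …, a_4) = (0, 0, 0, 7, 6)

v_13(2197/2) = 3, so a_0 = ... = a_2 = 0. Factor out: x = 13^3 · u with u = 1/2 a unit in ℤ_13. Expand u iteratively via a_{v+i} = u_i mod 13, u_{i+1} = (u_i − a_{v+i})/13:
  u_0 = 1/2;  a_3 = 7;  u_1 = (u_0 − 7)/13 = -1/2
  u_1 = -1/2;  a_4 = 6;  u_2 = (u_1 − 6)/13 = -1/2
Digits: (0, 0, 0, 7, 6).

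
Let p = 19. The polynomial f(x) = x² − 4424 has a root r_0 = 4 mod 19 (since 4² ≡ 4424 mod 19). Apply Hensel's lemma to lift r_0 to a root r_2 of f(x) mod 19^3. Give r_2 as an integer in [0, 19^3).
r_2 = 6331 (mod 6859)

Hensel's recurrence: r_{i+1} = r_i − f(r_i)·(f′(r_i))^{-1} mod 19^{i+2}, with f′(x) = 2x. Iterate:
  r_0 = 4 (mod 19)
  r_1 = 194 (mod 361)
  r_2 = 6331 (mod 6859)
Final: r_2 = 6331, and one checks f(r_2) ≡ 0 mod 19^3.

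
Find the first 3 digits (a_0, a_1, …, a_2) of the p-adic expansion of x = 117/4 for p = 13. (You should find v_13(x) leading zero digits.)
(a_0, …, a_2) = (0, 12, 9)

v_13(117/4) = 1, so a_0 = ... = a_0 = 0. Factor out: x = 13^1 · u with u = 9/4 a unit in ℤ_13. Expand u iteratively via a_{v+i} = u_i mod 13, u_{i+1} = (u_i − a_{v+i})/13:
  u_0 = 9/4;  a_1 = 12;  u_1 = (u_0 − 12)/13 = -3/4
  u_1 = -3/4;  a_2 = 9;  u_2 = (u_1 − 9)/13 = -3/4
Digits: (0, 12, 9).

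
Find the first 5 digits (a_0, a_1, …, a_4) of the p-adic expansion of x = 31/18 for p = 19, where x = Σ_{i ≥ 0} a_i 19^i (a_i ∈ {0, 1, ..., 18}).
(a_0, …, a_4) = (7, 5, 5, 5, 5)

v_19(31/18) = 0 (numerator and denominator both coprime to 19), so x ∈ ℤ_19^×. Compute digits iteratively via a_i = x_i mod 19, x_{i+1} = (x_i − a_i)/19, with x_0 = x:
  x_0 = 31/18;  a_0 = 7;  x_1 = (x_0 − 7)/19 = -5/18
  x_1 = -5/18;  a_1 = 5;  x_2 = (x_1 − 5)/19 = -5/18
  x_2 = -5/18;  a_2 = 5;  x_3 = (x_2 − 5)/19 = -5/18
  x_3 = -5/18;  a_3 = 5;  x_4 = (x_3 − 5)/19 = -5/18
  x_4 = -5/18;  a_4 = 5;  x_5 = (x_4 − 5)/19 = -5/18
Digits: (7, 5, 5, 5, 5).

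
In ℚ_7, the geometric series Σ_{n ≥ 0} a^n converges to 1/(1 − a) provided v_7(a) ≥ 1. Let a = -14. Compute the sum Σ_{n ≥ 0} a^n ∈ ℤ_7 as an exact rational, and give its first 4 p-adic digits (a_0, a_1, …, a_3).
Σ a^n = 1/(1 − a) = 1/15;  first 4 digits = (1, 5, 3, 6)

v_7(a) = 1 ≥ 1, so the series converges in ℤ_7 to 1/(1 − a) = 1/(1 − (-14)) = 1/15. Expand this rational in ℤ_7: compute digits iteratively via d_i = x_i mod 7, x_{i+1} = (x_i − d_i)/7. The first 4 digits are (1, 5, 3, 6).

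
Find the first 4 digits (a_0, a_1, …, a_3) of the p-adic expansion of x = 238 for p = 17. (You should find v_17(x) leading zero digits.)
(a_0, …, a_3) = (0, 14, 0, 0)

v_17(238) = 1, so a_0 = ... = a_0 = 0. Factor out: x = 17^1 · u with u = 14 a unit in ℤ_17. Expand u iteratively via a_{v+i} = u_i mod 17, u_{i+1} = (u_i − a_{v+i})/17:
  u_0 = 14;  a_1 = 14;  u_1 = (u_0 − 14)/17 = 0
  u_1 = 0;  a_2 = 0;  u_2 = (u_1 − 0)/17 = 0
  u_2 = 0;  a_3 = 0;  u_3 = (u_2 − 0)/17 = 0
Digits: (0, 14, 0, 0).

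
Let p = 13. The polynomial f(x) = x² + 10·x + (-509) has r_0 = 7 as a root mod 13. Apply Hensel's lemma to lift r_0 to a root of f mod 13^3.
r_2 = 2009 (mod 2197)

Hensel: r_{i+1} = r_i − f(r_i)·(f′(r_i))^{-1} mod 13^{i+2}, f′(x) = 2x + 10. Iterate:
  r_0 = 7 (mod 13)
  r_1 = 150 (mod 169)
  r_2 = 2009 (mod 2197)
Final: r = 2009 satisfies f(r) ≡ 0 mod 13^3.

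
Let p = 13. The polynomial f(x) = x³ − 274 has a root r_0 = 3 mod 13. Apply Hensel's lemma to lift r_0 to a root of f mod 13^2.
r_1 = 81 (mod 169)

Hensel: r_{i+1} = r_i − f(r_i)/f′(r_i) mod 13^{i+2}, where f′(x) = 3x². Iterate:
  r_0 = 3 (mod 13)
  r_1 = 81 (mod 169)
Final: r = 81 with f(r) ≡ 0 mod 13^2.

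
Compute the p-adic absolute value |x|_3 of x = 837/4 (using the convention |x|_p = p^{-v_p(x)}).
|837/4|_3 = 1/27

Step 1 — compute v_3(x) by factoring powers of 3 out of the numerator and denominator: v_3(837/4) = 3. Step 2 — apply |x|_p = p^{-v_p(x)} = 3^{-3} = 1/27.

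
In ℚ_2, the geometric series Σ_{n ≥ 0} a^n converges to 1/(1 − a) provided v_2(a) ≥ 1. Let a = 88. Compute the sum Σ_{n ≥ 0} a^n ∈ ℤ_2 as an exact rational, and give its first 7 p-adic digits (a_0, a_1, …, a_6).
Σ a^n = 1/(1 − a) = -1/87;  first 7 digits = (1, 0, 0, 1, 1, 0, 0)

v_2(a) = 3 ≥ 1, so the series converges in ℤ_2 to 1/(1 − a) = 1/(1 − 88) = -1/87. Expand this rational in ℤ_2: compute digits iteratively via d_i = x_i mod 2, x_{i+1} = (x_i − d_i)/2. The first 7 digits are (1, 0, 0, 1, 1, 0, 0).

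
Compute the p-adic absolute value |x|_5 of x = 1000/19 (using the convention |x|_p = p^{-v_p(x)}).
|1000/19|_5 = 1/125

Step 1 — compute v_5(x) by factoring powers of 5 out of the numerator and denominator: v_5(1000/19) = 3. Step 2 — apply |x|_p = p^{-v_p(x)} = 5^{-3} = 1/125.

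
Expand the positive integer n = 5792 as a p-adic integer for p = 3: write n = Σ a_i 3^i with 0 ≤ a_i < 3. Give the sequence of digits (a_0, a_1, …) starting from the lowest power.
(a_0, a_1, …) = (2, 1, 1, 1, 2, 2, 1, 2)

Repeated division by 3 gives the digits low-to-high: 5792 = 2 + 1·3^1 + 1·3^2 + 1·3^3 + 2·3^4 + 2·3^5 + 1·3^6 + 2·3^7. Digit sequence: (2, 1, 1, 1, 2, 2, 1, 2).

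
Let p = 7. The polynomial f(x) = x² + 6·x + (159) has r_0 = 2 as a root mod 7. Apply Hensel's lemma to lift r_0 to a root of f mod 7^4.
r_3 = 597 (mod 2401)

Hensel: r_{i+1} = r_i − f(r_i)·(f′(r_i))^{-1} mod 7^{i+2}, f′(x) = 2x + 6. Iterate:
  r_0 = 2 (mod 7)
  r_1 = 9 (mod 49)
  r_2 = 254 (mod 343)
  r_3 = 597 (mod 2401)
Final: r = 597 satisfies f(r) ≡ 0 mod 7^4.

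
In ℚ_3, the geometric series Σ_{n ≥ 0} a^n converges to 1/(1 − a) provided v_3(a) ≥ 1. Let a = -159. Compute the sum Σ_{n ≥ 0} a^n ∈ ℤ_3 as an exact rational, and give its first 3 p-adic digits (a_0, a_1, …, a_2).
Σ a^n = 1/(1 − a) = 1/160;  first 3 digits = (1, 1, 1)

v_3(a) = 1 ≥ 1, so the series converges in ℤ_3 to 1/(1 − a) = 1/(1 − (-159)) = 1/160. Expand this rational in ℤ_3: compute digits iteratively via d_i = x_i mod 3, x_{i+1} = (x_i − d_i)/3. The first 3 digits are (1, 1, 1).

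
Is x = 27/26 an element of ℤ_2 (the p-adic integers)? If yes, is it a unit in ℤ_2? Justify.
x ∉ ℤ_2 (v_2(x) = -1 < 0)

ℤ_2 = {x ∈ ℚ_2 : v_2(x) ≥ 0} and ℤ_2^× = {x ∈ ℤ_2 : v_2(x) = 0}. Here v_2(27/26) = v_2(num) − v_2(den) = -1; compare against these criteria.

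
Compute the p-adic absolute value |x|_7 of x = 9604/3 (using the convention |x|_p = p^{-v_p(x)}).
|9604/3|_7 = 1/2401

Step 1 — compute v_7(x) by factoring powers of 7 out of the numerator and denominator: v_7(9604/3) = 4. Step 2 — apply |x|_p = p^{-v_p(x)} = 7^{-4} = 1/2401.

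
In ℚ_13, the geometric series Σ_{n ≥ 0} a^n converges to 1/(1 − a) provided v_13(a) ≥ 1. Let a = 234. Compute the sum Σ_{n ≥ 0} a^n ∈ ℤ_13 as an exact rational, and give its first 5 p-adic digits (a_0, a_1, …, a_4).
Σ a^n = 1/(1 − a) = -1/233;  first 5 digits = (1, 5, 0, 7, 9)

v_13(a) = 1 ≥ 1, so the series converges in ℤ_13 to 1/(1 − a) = 1/(1 − 234) = -1/233. Expand this rational in ℤ_13: compute digits iteratively via d_i = x_i mod 13, x_{i+1} = (x_i − d_i)/13. The first 5 digits are (1, 5, 0, 7, 9).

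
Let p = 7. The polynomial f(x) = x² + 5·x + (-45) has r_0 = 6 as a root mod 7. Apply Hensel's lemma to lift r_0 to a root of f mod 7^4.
r_3 = 1616 (mod 2401)

Hensel: r_{i+1} = r_i − f(r_i)·(f′(r_i))^{-1} mod 7^{i+2}, f′(x) = 2x + 5. Iterate:
  r_0 = 6 (mod 7)
  r_1 = 48 (mod 49)
  r_2 = 244 (mod 343)
  r_3 = 1616 (mod 2401)
Final: r = 1616 satisfies f(r) ≡ 0 mod 7^4.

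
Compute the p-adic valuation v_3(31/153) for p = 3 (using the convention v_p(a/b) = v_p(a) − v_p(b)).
v_3(31/153) = -2

Factor powers of 3 from the numerator and denominator of the reduced fraction: 31 = 3^0 · 31 and 153 = 3^2 · 17. Apply v_p(a/b) = v_p(a) − v_p(b): v_3(31/153) = 0 − 2 = -2.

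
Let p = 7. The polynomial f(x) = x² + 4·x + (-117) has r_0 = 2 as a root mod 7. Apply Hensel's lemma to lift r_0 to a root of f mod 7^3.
r_2 = 9 (mod 343)

Hensel: r_{i+1} = r_i − f(r_i)·(f′(r_i))^{-1} mod 7^{i+2}, f′(x) = 2x + 4. Iterate:
  r_0 = 2 (mod 7)
  r_1 = 9 (mod 49)
  r_2 = 9 (mod 343)
Final: r = 9 satisfies f(r) ≡ 0 mod 7^3.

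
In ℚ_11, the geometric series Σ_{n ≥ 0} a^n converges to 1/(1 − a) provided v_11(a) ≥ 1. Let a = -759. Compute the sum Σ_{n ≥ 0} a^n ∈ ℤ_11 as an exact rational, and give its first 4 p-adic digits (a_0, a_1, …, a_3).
Σ a^n = 1/(1 − a) = 1/760;  first 4 digits = (1, 8, 2, 9)

v_11(a) = 1 ≥ 1, so the series converges in ℤ_11 to 1/(1 − a) = 1/(1 − (-759)) = 1/760. Expand this rational in ℤ_11: compute digits iteratively via d_i = x_i mod 11, x_{i+1} = (x_i − d_i)/11. The first 4 digits are (1, 8, 2, 9).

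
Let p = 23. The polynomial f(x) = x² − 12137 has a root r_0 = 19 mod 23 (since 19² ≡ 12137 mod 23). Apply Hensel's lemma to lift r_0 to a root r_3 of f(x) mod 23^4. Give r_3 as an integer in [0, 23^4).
r_3 = 78426 (mod 279841)

Hensel's recurrence: r_{i+1} = r_i − f(r_i)·(f′(r_i))^{-1} mod 23^{i+2}, with f′(x) = 2x. Iterate:
  r_0 = 19 (mod 23)
  r_1 = 134 (mod 529)
  r_2 = 5424 (mod 12167)
  r_3 = 78426 (mod 279841)
Final: r_3 = 78426, and one checks f(r_3) ≡ 0 mod 23^4.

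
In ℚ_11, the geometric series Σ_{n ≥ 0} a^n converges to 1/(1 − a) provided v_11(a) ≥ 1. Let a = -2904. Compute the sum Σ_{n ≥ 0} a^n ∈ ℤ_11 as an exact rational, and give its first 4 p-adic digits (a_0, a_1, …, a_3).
Σ a^n = 1/(1 − a) = 1/2905;  first 4 digits = (1, 0, 9, 8)

v_11(a) = 2 ≥ 1, so the series converges in ℤ_11 to 1/(1 − a) = 1/(1 − (-2904)) = 1/2905. Expand this rational in ℤ_11: compute digits iteratively via d_i = x_i mod 11, x_{i+1} = (x_i − d_i)/11. The first 4 digits are (1, 0, 9, 8).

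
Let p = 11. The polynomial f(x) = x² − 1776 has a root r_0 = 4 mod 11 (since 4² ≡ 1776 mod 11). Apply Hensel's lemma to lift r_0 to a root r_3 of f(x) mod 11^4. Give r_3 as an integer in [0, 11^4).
r_3 = 4822 (mod 14641)

Hensel's recurrence: r_{i+1} = r_i − f(r_i)·(f′(r_i))^{-1} mod 11^{i+2}, with f′(x) = 2x. Iterate:
  r_0 = 4 (mod 11)
  r_1 = 103 (mod 121)
  r_2 = 829 (mod 1331)
  r_3 = 4822 (mod 14641)
Final: r_3 = 4822, and one checks f(r_3) ≡ 0 mod 11^4.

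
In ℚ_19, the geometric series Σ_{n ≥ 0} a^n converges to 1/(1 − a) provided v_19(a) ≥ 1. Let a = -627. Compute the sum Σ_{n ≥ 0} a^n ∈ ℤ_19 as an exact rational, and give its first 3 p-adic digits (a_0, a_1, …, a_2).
Σ a^n = 1/(1 − a) = 1/628;  first 3 digits = (1, 5, 4)

v_19(a) = 1 ≥ 1, so the series converges in ℤ_19 to 1/(1 − a) = 1/(1 − (-627)) = 1/628. Expand this rational in ℤ_19: compute digits iteratively via d_i = x_i mod 19, x_{i+1} = (x_i − d_i)/19. The first 3 digits are (1, 5, 4).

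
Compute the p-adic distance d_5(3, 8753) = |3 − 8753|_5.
d_5(3, 8753) = 1/625

Step 1 — x − y = 3 − 8753 = -8750. Step 2 — v_5(-8750) = 4 (factor: -8750 = −(5^4 · 14); the sign does not affect v_p). Step 3 — |x − y|_5 = 5^{-4} = 1/625.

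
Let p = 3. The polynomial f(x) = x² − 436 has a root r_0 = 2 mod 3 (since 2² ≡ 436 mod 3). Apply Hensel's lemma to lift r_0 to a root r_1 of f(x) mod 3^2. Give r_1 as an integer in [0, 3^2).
r_1 = 2 (mod 9)

Hensel's recurrence: r_{i+1} = r_i − f(r_i)·(f′(r_i))^{-1} mod 3^{i+2}, with f′(x) = 2x. Iterate:
  r_0 = 2 (mod 3)
  r_1 = 2 (mod 9)
Final: r_1 = 2, and one checks f(r_1) ≡ 0 mod 3^2.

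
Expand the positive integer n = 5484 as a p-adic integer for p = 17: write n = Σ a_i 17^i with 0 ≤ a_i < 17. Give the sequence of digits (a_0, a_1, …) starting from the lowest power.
(a_0, a_1, …) = (10, 16, 1, 1)

Repeated division by 17 gives the digits low-to-high: 5484 = 10 + 16·17^1 + 1·17^2 + 1·17^3. Digit sequence: (10, 16, 1, 1).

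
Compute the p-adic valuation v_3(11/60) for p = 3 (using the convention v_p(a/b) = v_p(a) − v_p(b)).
v_3(11/60) = -1

Factor powers of 3 from the numerator and denominator of the reduced fraction: 11 = 3^0 · 11 and 60 = 3^1 · 20. Apply v_p(a/b) = v_p(a) − v_p(b): v_3(11/60) = 0 − 1 = -1.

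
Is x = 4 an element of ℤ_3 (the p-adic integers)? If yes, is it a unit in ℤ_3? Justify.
x ∈ ℤ_3^× (unit); v_3(x) = 0

ℤ_3 = {x ∈ ℚ_3 : v_3(x) ≥ 0} and ℤ_3^× = {x ∈ ℤ_3 : v_3(x) = 0}. Here v_3(4) = v_3(num) − v_3(den) = 0; compare against these criteria.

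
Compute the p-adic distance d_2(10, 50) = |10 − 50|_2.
d_2(10, 50) = 1/8

Step 1 — x − y = 10 − 50 = -40. Step 2 — v_2(-40) = 3 (factor: -40 = −(2^3 · 5); the sign does not affect v_p). Step 3 — |x − y|_2 = 2^{-3} = 1/8.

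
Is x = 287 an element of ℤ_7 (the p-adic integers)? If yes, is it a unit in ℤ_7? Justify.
x ∈ ℤ_7 but not a unit; v_7(x) = 1 > 0

ℤ_7 = {x ∈ ℚ_7 : v_7(x) ≥ 0} and ℤ_7^× = {x ∈ ℤ_7 : v_7(x) = 0}. Here v_7(287) = v_7(num) − v_7(den) = 1; compare against these criteria.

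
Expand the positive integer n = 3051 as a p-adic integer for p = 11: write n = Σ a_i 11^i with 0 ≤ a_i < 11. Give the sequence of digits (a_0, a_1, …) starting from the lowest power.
(a_0, a_1, …) = (4, 2, 3, 2)

Repeated division by 11 gives the digits low-to-high: 3051 = 4 + 2·11^1 + 3·11^2 + 2·11^3. Digit sequence: (4, 2, 3, 2).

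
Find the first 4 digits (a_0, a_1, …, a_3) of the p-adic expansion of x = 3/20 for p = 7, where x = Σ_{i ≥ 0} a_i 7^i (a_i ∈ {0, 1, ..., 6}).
(a_0, …, a_3) = (4, 4, 6, 5)

v_7(3/20) = 0 (numerator and denominator both coprime to 7), so x ∈ ℤ_7^×. Compute digits iteratively via a_i = x_i mod 7, x_{i+1} = (x_i − a_i)/7, with x_0 = x:
  x_0 = 3/20;  a_0 = 4;  x_1 = (x_0 − 4)/7 = -11/20
  x_1 = -11/20;  a_1 = 4;  x_2 = (x_1 − 4)/7 = -13/20
  x_2 = -13/20;  a_2 = 6;  x_3 = (x_2 − 6)/7 = -19/20
  x_3 = -19/20;  a_3 = 5;  x_4 = (x_3 − 5)/7 = -17/20
Digits: (4, 4, 6, 5).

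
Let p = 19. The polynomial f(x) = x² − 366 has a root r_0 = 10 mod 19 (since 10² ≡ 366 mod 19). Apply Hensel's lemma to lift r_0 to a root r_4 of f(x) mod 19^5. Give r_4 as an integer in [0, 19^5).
r_4 = 1296266 (mod 2476099)

Hensel's recurrence: r_{i+1} = r_i − f(r_i)·(f′(r_i))^{-1} mod 19^{i+2}, with f′(x) = 2x. Iterate:
  r_0 = 10 (mod 19)
  r_1 = 276 (mod 361)
  r_2 = 6774 (mod 6859)
  r_3 = 123377 (mod 130321)
  r_4 = 1296266 (mod 2476099)
Final: r_4 = 1296266, and one checks f(r_4) ≡ 0 mod 19^5.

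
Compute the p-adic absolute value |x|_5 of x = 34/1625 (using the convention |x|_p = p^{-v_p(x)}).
|34/1625|_5 = 125

Step 1 — compute v_5(x) by factoring powers of 5 out of the numerator and denominator: v_5(34/1625) = -3. Step 2 — apply |x|_p = p^{-v_p(x)} = 5^{3} = 125.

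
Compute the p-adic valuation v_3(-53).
v_3(-53) = 0

v_3(n) is the largest exponent k such that 3^k divides n. Factor out: -53 = -3^0 · 53. (Sign doesn't affect v_p.) So v_3(-53) = 0.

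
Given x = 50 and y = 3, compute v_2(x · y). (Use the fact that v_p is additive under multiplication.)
v_2(150) = 1

v_p(x) = 1 (factor: 50 = 2^1 · 25); v_p(y) = 0 (factor: 3 = 2^0 · 3). Additivity: v_p(xy) = v_p(x) + v_p(y) = 1 + 0 = 1. (Direct check: xy = 150 = 2^1 · (75).)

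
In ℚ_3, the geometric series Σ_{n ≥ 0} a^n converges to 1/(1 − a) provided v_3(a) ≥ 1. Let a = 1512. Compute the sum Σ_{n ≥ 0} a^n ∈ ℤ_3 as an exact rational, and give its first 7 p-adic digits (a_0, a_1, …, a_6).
Σ a^n = 1/(1 − a) = -1/1511;  first 7 digits = (1, 0, 0, 2, 0, 0, 0)

v_3(a) = 3 ≥ 1, so the series converges in ℤ_3 to 1/(1 − a) = 1/(1 − 1512) = -1/1511. Expand this rational in ℤ_3: compute digits iteratively via d_i = x_i mod 3, x_{i+1} = (x_i − d_i)/3. The first 7 digits are (1, 0, 0, 2, 0, 0, 0).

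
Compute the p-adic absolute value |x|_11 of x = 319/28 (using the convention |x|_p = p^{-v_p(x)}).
|319/28|_11 = 1/11

Step 1 — compute v_11(x) by factoring powers of 11 out of the numerator and denominator: v_11(319/28) = 1. Step 2 — apply |x|_p = p^{-v_p(x)} = 11^{-1} = 1/11.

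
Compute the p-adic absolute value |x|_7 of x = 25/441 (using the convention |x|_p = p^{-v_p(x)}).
|25/441|_7 = 49

Step 1 — compute v_7(x) by factoring powers of 7 out of the numerator and denominator: v_7(25/441) = -2. Step 2 — apply |x|_p = p^{-v_p(x)} = 7^{2} = 49.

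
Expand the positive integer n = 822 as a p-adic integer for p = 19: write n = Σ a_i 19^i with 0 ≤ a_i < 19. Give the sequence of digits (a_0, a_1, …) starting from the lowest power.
(a_0, a_1, …) = (5, 5, 2)

Repeated division by 19 gives the digits low-to-high: 822 = 5 + 5·19^1 + 2·19^2. Digit sequence: (5, 5, 2).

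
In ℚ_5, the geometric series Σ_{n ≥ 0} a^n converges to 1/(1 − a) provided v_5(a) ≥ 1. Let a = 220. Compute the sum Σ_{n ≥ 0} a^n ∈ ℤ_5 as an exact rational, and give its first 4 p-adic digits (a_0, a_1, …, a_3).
Σ a^n = 1/(1 − a) = -1/219;  first 4 digits = (1, 4, 4, 2)

v_5(a) = 1 ≥ 1, so the series converges in ℤ_5 to 1/(1 − a) = 1/(1 − 220) = -1/219. Expand this rational in ℤ_5: compute digits iteratively via d_i = x_i mod 5, x_{i+1} = (x_i − d_i)/5. The first 4 digits are (1, 4, 4, 2).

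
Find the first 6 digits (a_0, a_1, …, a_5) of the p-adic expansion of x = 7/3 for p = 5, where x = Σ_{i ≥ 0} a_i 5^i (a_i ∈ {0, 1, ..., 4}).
(a_0, …, a_5) = (4, 3, 1, 3, 1, 3)

v_5(7/3) = 0 (numerator and denominator both coprime to 5), so x ∈ ℤ_5^×. Compute digits iteratively via a_i = x_i mod 5, x_{i+1} = (x_i − a_i)/5, with x_0 = x:
  x_0 = 7/3;  a_0 = 4;  x_1 = (x_0 − 4)/5 = -1/3
  x_1 = -1/3;  a_1 = 3;  x_2 = (x_1 − 3)/5 = -2/3
  x_2 = -2/3;  a_2 = 1;  x_3 = (x_2 − 1)/5 = -1/3
  x_3 = -1/3;  a_3 = 3;  x_4 = (x_3 − 3)/5 = -2/3
  x_4 = -2/3;  a_4 = 1;  x_5 = (x_4 − 1)/5 = -1/3
  x_5 = -1/3;  a_5 = 3;  x_6 = (x_5 − 3)/5 = -2/3
Digits: (4, 3, 1, 3, 1, 3).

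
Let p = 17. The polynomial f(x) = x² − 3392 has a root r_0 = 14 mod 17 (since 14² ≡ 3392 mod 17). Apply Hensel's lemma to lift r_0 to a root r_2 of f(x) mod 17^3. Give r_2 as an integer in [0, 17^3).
r_2 = 3720 (mod 4913)

Hensel's recurrence: r_{i+1} = r_i − f(r_i)·(f′(r_i))^{-1} mod 17^{i+2}, with f′(x) = 2x. Iterate:
  r_0 = 14 (mod 17)
  r_1 = 252 (mod 289)
  r_2 = 3720 (mod 4913)
Final: r_2 = 3720, and one checks f(r_2) ≡ 0 mod 17^3.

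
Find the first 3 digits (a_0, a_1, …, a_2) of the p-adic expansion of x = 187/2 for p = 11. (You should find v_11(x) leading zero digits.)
(a_0, …, a_2) = (0, 3, 6)

v_11(187/2) = 1, so a_0 = ... = a_0 = 0. Factor out: x = 11^1 · u with u = 17/2 a unit in ℤ_11. Expand u iteratively via a_{v+i} = u_i mod 11, u_{i+1} = (u_i − a_{v+i})/11:
  u_0 = 17/2;  a_1 = 3;  u_1 = (u_0 − 3)/11 = 1/2
  u_1 = 1/2;  a_2 = 6;  u_2 = (u_1 − 6)/11 = -1/2
Digits: (0, 3, 6).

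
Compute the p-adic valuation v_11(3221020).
v_11(3221020) = 5

v_11(n) is the largest exponent k such that 11^k divides n. Factor out: 3221020 = 11^5 · 20. (Sign doesn't affect v_p.) So v_11(3221020) = 5.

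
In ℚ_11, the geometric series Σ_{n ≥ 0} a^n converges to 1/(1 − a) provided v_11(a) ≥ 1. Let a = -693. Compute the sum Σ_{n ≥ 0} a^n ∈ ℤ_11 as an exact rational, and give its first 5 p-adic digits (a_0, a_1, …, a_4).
Σ a^n = 1/(1 − a) = 1/694;  first 5 digits = (1, 3, 3, 2, 9)

v_11(a) = 1 ≥ 1, so the series converges in ℤ_11 to 1/(1 − a) = 1/(1 − (-693)) = 1/694. Expand this rational in ℤ_11: compute digits iteratively via d_i = x_i mod 11, x_{i+1} = (x_i − d_i)/11. The first 5 digits are (1, 3, 3, 2, 9).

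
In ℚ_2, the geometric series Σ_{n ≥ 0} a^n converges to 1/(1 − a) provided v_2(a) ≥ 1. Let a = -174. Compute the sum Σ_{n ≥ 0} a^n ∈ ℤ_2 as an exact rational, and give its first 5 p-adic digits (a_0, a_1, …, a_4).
Σ a^n = 1/(1 − a) = 1/175;  first 5 digits = (1, 1, 1, 1, 0)

v_2(a) = 1 ≥ 1, so the series converges in ℤ_2 to 1/(1 − a) = 1/(1 − (-174)) = 1/175. Expand this rational in ℤ_2: compute digits iteratively via d_i = x_i mod 2, x_{i+1} = (x_i − d_i)/2. The first 5 digits are (1, 1, 1, 1, 0).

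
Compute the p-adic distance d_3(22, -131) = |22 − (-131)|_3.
d_3(22, -131) = 1/9

Step 1 — x − y = 22 − (-131) = 153. Step 2 — v_3(153) = 2 (factor: 153 = (3^2 · 17); the sign does not affect v_p). Step 3 — |x − y|_3 = 3^{-2} = 1/9.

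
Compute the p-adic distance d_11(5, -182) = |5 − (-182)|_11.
d_11(5, -182) = 1/11

Step 1 — x − y = 5 − (-182) = 187. Step 2 — v_11(187) = 1 (factor: 187 = (11^1 · 17); the sign does not affect v_p). Step 3 — |x − y|_11 = 11^{-1} = 1/11.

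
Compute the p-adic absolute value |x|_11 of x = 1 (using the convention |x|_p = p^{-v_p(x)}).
|1|_11 = 1

Step 1 — compute v_11(x) by factoring powers of 11 out of the numerator and denominator: v_11(1) = 0. Step 2 — apply |x|_p = p^{-v_p(x)} = 11^{0} = 1.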